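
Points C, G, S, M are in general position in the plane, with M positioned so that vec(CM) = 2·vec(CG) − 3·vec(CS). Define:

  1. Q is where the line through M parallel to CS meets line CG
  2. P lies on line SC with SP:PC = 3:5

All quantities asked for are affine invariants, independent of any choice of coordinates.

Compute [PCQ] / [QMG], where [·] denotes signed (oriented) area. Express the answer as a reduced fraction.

Assign C = (0, 0), G = (1, 0), S = (0, 1), M = (2, -3) — the answer is frame-independent, so this choice is without loss of generality.
1. Q is where the line through M parallel to CS meets line CG ⇒ Q = (2, 0)
2. P lies on line SC with SP:PC = 3:5 ⇒ P = (0, 5/8)
2·[PCQ] = 5/4, 2·[QMG] = -3
[PCQ]:[QMG] = 5/4:-3 = -5/12

[PCQ]:[QMG] = -5/12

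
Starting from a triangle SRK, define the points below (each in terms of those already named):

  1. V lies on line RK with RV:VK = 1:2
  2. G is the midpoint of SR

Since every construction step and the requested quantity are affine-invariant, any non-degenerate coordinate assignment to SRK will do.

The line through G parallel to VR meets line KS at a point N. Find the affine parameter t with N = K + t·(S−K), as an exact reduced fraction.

Assign S = (0, 0), R = (1, 0), K = (0, 1) — the answer is frame-independent, so this choice is without loss of generality.
1. V lies on line RK with RV:VK = 1:2 ⇒ V = (2/3, 1/3)
2. G is the midpoint of SR ⇒ G = (1/2, 0)
through G parallel to VR: direction (1/3, -1/3); meets KS at N = (0, 1/2)
N = K + t·(S−K) with t = 1/2

t = 1/2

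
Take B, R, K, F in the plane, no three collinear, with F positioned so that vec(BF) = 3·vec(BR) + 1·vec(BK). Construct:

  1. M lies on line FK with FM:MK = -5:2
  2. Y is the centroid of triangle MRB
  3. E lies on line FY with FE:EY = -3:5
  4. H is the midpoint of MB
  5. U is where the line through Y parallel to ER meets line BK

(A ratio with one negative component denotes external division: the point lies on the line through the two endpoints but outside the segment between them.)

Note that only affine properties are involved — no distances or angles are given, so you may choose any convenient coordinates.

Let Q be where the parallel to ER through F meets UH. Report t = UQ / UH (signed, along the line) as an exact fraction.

Assign B = (0, 0), R = (1, 0), K = (0, 1), F = (3, 1) — the answer is frame-independent, so this choice is without loss of generality.
1. M lies on line FK with FM:MK = -5:2 ⇒ M = (-2, 1)
2. Y is the centroid of triangle MRB ⇒ Y = (-1/3, 1/3)
3. E lies on line FY with FE:EY = -3:5 ⇒ E = (8, 2)
4. H is the midpoint of MB ⇒ H = (-1, 1/2)
5. U is where the line through Y parallel to ER meets line BK ⇒ U = (0, 3/7)
through F parallel to ER: direction (-7, -2); meets UH at Q = (4/5, 13/35)
Q = U + t·(H−U) with t = -4/5

t = -4/5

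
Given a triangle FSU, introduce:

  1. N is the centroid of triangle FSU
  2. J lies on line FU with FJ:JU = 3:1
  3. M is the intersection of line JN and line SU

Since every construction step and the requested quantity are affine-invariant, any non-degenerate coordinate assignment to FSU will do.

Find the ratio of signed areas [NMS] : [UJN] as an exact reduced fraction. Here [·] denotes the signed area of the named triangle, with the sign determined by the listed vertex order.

Choose coordinates F = (0, 0), S = (1, 0), U = (0, 1).
1. N is the centroid of triangle FSU ⇒ N = (1/3, 1/3)
2. J lies on line FU with FJ:JU = 3:1 ⇒ J = (0, 3/4)
3. M is the intersection of line JN and line SU ⇒ M = (-1, 2)
2·[NMS] = -2/3, 2·[UJN] = 1/12
[NMS]:[UJN] = -2/3:1/12 = -8

[NMS]:[UJN] = -8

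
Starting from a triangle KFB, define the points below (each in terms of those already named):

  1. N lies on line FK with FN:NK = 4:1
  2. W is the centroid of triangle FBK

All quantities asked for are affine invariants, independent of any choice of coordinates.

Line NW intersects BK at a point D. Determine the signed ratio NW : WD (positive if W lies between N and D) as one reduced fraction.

Assign K = (0, 0), F = (1, 0), B = (0, 1) — the answer is frame-independent, so this choice is without loss of generality.
1. N lies on line FK with FN:NK = 4:1 ⇒ N = (1/5, 0)
2. W is the centroid of triangle FBK ⇒ W = (1/3, 1/3)
line NW meets BK at D = (0, -1/2)
W = N + t·(D−N) with t = -2/3, so NW:WD = -2/3:5/3

NW:WD = -2/5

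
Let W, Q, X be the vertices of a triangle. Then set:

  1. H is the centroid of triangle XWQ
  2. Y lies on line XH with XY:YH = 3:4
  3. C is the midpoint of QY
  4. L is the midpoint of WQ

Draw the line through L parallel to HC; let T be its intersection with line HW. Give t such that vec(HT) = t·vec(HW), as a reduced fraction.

Assign W = (0, 0), Q = (1, 0), X = (0, 1) — the answer is frame-independent, so this choice is without loss of generality.
1. H is the centroid of triangle XWQ ⇒ H = (1/3, 1/3)
2. Y lies on line XH with XY:YH = 3:4 ⇒ Y = (1/7, 5/7)
3. C is the midpoint of QY ⇒ C = (4/7, 5/14)
4. L is the midpoint of WQ ⇒ L = (1/2, 0)
through L parallel to HC: direction (5/21, 1/42); meets HW at T = (-1/18, -1/18)
T = H + t·(W−H) with t = 7/6

t = 7/6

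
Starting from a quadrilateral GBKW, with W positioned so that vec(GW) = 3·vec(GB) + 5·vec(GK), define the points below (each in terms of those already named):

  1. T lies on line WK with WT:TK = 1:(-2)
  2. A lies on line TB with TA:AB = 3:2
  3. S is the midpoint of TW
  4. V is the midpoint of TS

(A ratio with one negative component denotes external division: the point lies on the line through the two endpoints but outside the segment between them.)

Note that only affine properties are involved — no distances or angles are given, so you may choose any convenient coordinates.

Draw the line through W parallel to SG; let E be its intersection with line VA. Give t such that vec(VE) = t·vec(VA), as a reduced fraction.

t = -5/9

Choose coordinates G = (0, 0), B = (1, 0), K = (0, 1), W = (3, 5).
1. T lies on line WK with WT:TK = 1:(-2) ⇒ T = (6, 9)
2. A lies on line TB with TA:AB = 3:2 ⇒ A = (3, 18/5)
3. S is the midpoint of TW ⇒ S = (9/2, 7)
4. V is the midpoint of TS ⇒ V = (21/4, 8)
through W parallel to SG: direction (-9/2, -7); meets VA at E = (13/2, 94/9)
E = V + t·(A−V) with t = -5/9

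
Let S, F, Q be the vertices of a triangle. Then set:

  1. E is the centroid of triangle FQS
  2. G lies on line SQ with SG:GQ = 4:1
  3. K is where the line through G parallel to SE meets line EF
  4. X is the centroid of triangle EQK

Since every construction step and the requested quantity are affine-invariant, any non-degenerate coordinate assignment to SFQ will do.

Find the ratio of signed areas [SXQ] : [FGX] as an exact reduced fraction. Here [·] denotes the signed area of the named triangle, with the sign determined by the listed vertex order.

Set S = (0, 0), F = (1, 0), Q = (0, 1); any affine frame gives the same invariant.
1. E is the centroid of triangle FQS ⇒ E = (1/3, 1/3)
2. G lies on line SQ with SG:GQ = 4:1 ⇒ G = (0, 4/5)
3. K is where the line through G parallel to SE meets line EF ⇒ K = (-1/5, 3/5)
4. X is the centroid of triangle EQK ⇒ X = (2/45, 29/45)
2·[SXQ] = 2/45, 2·[FGX] = 3/25
[SXQ]:[FGX] = 2/45:3/25 = 10/27

[SXQ]:[FGX] = 10/27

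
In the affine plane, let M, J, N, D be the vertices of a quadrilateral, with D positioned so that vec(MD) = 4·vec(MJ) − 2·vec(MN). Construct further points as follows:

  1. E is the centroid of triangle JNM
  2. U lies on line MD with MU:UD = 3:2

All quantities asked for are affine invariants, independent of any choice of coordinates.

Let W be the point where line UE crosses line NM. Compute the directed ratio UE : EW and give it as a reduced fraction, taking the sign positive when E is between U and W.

UE:EW = 31/5

Choose coordinates M = (0, 0), J = (1, 0), N = (0, 1), D = (4, -2).
1. E is the centroid of triangle JNM ⇒ E = (1/3, 1/3)
2. U lies on line MD with MU:UD = 3:2 ⇒ U = (12/5, -6/5)
line UE meets NM at W = (0, 18/31)
E = U + t·(W−U) with t = 31/36, so UE:EW = 31/36:5/36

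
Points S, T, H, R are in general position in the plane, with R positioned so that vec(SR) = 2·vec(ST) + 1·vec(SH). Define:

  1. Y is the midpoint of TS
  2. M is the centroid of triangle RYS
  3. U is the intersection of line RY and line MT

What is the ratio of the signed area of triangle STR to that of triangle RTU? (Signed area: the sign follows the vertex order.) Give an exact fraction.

[STR]:[RTU] = -8/3

Work in coordinates with S = (0, 0), T = (1, 0), H = (0, 1), R = (2, 1).
1. Y is the midpoint of TS ⇒ Y = (1/2, 0)
2. M is the centroid of triangle RYS ⇒ M = (5/6, 1/3)
3. U is the intersection of line RY and line MT ⇒ U = (7/8, 1/4)
2·[STR] = 1, 2·[RTU] = -3/8
[STR]:[RTU] = 1:-3/8 = -8/3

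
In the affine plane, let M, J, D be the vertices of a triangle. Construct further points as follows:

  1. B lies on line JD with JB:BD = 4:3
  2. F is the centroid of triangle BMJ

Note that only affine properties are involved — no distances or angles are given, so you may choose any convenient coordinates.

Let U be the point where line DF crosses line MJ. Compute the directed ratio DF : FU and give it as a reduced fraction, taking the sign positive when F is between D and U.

Set M = (0, 0), J = (1, 0), D = (0, 1); any affine frame gives the same invariant.
1. B lies on line JD with JB:BD = 4:3 ⇒ B = (3/7, 4/7)
2. F is the centroid of triangle BMJ ⇒ F = (10/21, 4/21)
line DF meets MJ at U = (10/17, 0)
F = D + t·(U−D) with t = 17/21, so DF:FU = 17/21:4/21

DF:FU = 17/4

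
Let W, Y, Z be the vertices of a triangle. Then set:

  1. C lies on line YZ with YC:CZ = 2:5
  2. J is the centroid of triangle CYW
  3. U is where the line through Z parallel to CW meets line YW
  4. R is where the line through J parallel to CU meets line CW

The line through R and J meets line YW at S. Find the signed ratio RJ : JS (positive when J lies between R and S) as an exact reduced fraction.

RJ:JS = -2/5

Work in coordinates with W = (0, 0), Y = (1, 0), Z = (0, 1).
1. C lies on line YZ with YC:CZ = 2:5 ⇒ C = (5/7, 2/7)
2. J is the centroid of triangle CYW ⇒ J = (4/7, 2/21)
3. U is where the line through Z parallel to CW meets line YW ⇒ U = (-5/2, 0)
4. R is where the line through J parallel to CU meets line CW ⇒ R = (1/7, 2/35)
line RJ meets YW at S = (-1/2, 0)
J = R + t·(S−R) with t = -2/3, so RJ:JS = -2/3:5/3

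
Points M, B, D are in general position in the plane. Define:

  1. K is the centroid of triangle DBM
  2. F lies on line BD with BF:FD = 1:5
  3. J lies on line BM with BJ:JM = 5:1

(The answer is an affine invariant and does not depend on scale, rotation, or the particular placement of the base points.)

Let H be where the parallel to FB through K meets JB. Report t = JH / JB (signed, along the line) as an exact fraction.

Assign M = (0, 0), B = (1, 0), D = (0, 1) — the answer is frame-independent, so this choice is without loss of generality.
1. K is the centroid of triangle DBM ⇒ K = (1/3, 1/3)
2. F lies on line BD with BF:FD = 1:5 ⇒ F = (5/6, 1/6)
3. J lies on line BM with BJ:JM = 5:1 ⇒ J = (1/6, 0)
through K parallel to FB: direction (1/6, -1/6); meets JB at H = (2/3, 0)
H = J + t·(B−J) with t = 3/5

t = 3/5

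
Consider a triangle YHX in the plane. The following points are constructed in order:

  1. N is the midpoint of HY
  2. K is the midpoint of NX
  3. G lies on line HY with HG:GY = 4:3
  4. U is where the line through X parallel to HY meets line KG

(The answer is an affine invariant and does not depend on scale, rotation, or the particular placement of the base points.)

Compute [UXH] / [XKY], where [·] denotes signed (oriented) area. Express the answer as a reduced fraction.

[UXH]:[XKY] = -2/7

Choose coordinates Y = (0, 0), H = (1, 0), X = (0, 1).
1. N is the midpoint of HY ⇒ N = (1/2, 0)
2. K is the midpoint of NX ⇒ K = (1/4, 1/2)
3. G lies on line HY with HG:GY = 4:3 ⇒ G = (3/7, 0)
4. U is where the line through X parallel to HY meets line KG ⇒ U = (1/14, 1)
2·[UXH] = 1/14, 2·[XKY] = -1/4
[UXH]:[XKY] = 1/14:-1/4 = -2/7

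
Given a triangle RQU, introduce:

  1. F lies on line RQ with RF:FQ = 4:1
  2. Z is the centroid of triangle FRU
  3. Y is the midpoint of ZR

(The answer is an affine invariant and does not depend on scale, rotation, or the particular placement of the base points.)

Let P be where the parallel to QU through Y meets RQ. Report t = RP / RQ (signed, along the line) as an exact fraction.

Set R = (0, 0), Q = (1, 0), U = (0, 1); any affine frame gives the same invariant.
1. F lies on line RQ with RF:FQ = 4:1 ⇒ F = (4/5, 0)
2. Z is the centroid of triangle FRU ⇒ Z = (4/15, 1/3)
3. Y is the midpoint of ZR ⇒ Y = (2/15, 1/6)
through Y parallel to QU: direction (-1, 1); meets RQ at P = (3/10, 0)
P = R + t·(Q−R) with t = 3/10

t = 3/10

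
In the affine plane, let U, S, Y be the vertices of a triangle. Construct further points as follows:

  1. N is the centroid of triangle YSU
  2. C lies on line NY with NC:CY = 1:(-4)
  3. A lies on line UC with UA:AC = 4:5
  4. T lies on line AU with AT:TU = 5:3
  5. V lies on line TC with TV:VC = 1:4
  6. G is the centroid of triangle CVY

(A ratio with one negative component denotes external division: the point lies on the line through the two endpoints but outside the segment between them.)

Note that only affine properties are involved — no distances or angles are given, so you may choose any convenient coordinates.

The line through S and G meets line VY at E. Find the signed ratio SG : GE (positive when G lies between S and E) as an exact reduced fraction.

SG:GE = 29/4

Work in coordinates with U = (0, 0), S = (1, 0), Y = (0, 1).
1. N is the centroid of triangle YSU ⇒ N = (1/3, 1/3)
2. C lies on line NY with NC:CY = 1:(-4) ⇒ C = (4/9, 1/9)
3. A lies on line UC with UA:AC = 4:5 ⇒ A = (16/81, 4/81)
4. T lies on line AU with AT:TU = 5:3 ⇒ T = (2/27, 1/54)
5. V lies on line TC with TV:VC = 1:4 ⇒ V = (4/27, 1/27)
6. G is the centroid of triangle CVY ⇒ G = (16/81, 31/81)
line SG meets VY at E = (68/783, 341/783)
G = S + t·(E−S) with t = 29/33, so SG:GE = 29/33:4/33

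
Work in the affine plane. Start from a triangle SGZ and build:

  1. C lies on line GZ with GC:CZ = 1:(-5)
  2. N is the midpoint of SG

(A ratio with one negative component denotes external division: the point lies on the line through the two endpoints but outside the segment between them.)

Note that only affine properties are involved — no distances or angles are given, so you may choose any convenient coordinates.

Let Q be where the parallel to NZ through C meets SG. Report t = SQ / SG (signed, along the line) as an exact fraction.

Assign S = (0, 0), G = (1, 0), Z = (0, 1) — the answer is frame-independent, so this choice is without loss of generality.
1. C lies on line GZ with GC:CZ = 1:(-5) ⇒ C = (5/4, -1/4)
2. N is the midpoint of SG ⇒ N = (1/2, 0)
through C parallel to NZ: direction (-1/2, 1); meets SG at Q = (9/8, 0)
Q = S + t·(G−S) with t = 9/8

t = 9/8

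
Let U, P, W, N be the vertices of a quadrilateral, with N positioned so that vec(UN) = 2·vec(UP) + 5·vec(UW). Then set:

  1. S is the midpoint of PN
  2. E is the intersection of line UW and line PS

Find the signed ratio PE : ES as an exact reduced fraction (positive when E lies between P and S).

PE:ES = -2/3

Work in coordinates with U = (0, 0), P = (1, 0), W = (0, 1), N = (2, 5).
1. S is the midpoint of PN ⇒ S = (3/2, 5/2)
2. E is the intersection of line UW and line PS ⇒ E = (0, -5)
E = P + t·(S−P) with t = -2, so PE:ES = t:(1−t) = -2:3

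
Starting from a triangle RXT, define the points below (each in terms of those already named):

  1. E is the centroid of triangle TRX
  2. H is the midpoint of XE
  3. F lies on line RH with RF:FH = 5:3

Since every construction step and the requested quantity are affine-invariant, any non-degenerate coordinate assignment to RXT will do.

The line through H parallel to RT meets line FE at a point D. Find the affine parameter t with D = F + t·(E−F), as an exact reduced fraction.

t = -3

Work in coordinates with R = (0, 0), X = (1, 0), T = (0, 1).
1. E is the centroid of triangle TRX ⇒ E = (1/3, 1/3)
2. H is the midpoint of XE ⇒ H = (2/3, 1/6)
3. F lies on line RH with RF:FH = 5:3 ⇒ F = (5/12, 5/48)
through H parallel to RT: direction (0, 1); meets FE at D = (2/3, -7/12)
D = F + t·(E−F) with t = -3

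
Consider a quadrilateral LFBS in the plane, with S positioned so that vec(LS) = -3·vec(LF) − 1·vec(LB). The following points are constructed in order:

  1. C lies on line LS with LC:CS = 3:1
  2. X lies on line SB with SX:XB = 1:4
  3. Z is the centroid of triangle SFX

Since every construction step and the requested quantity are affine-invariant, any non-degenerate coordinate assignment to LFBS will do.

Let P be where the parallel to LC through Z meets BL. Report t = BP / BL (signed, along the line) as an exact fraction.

t = 47/45

Assign L = (0, 0), F = (1, 0), B = (0, 1), S = (-3, -1) — the answer is frame-independent, so this choice is without loss of generality.
1. C lies on line LS with LC:CS = 3:1 ⇒ C = (-9/4, -3/4)
2. X lies on line SB with SX:XB = 1:4 ⇒ X = (-12/5, -3/5)
3. Z is the centroid of triangle SFX ⇒ Z = (-22/15, -8/15)
through Z parallel to LC: direction (-9/4, -3/4); meets BL at P = (0, -2/45)
P = B + t·(L−B) with t = 47/45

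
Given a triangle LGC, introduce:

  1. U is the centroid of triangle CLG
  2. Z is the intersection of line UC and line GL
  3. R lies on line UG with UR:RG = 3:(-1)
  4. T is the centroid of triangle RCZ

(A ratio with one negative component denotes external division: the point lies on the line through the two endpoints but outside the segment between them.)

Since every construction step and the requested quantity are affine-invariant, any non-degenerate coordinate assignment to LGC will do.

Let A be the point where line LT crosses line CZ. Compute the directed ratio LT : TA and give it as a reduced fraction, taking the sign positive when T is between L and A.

LT:TA = -3

Choose coordinates L = (0, 0), G = (1, 0), C = (0, 1).
1. U is the centroid of triangle CLG ⇒ U = (1/3, 1/3)
2. Z is the intersection of line UC and line GL ⇒ Z = (1/2, 0)
3. R lies on line UG with UR:RG = 3:(-1) ⇒ R = (4/3, -1/6)
4. T is the centroid of triangle RCZ ⇒ T = (11/18, 5/18)
line LT meets CZ at A = (11/27, 5/27)
T = L + t·(A−L) with t = 3/2, so LT:TA = 3/2:-1/2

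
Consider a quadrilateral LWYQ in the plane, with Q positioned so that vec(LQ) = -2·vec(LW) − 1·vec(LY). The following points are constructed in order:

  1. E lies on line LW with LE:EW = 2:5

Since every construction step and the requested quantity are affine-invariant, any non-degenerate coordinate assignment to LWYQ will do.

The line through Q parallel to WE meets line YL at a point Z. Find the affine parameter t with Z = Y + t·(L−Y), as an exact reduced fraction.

t = 2

Work in coordinates with L = (0, 0), W = (1, 0), Y = (0, 1), Q = (-2, -1).
1. E lies on line LW with LE:EW = 2:5 ⇒ E = (2/7, 0)
through Q parallel to WE: direction (-5/7, 0); meets YL at Z = (0, -1)
Z = Y + t·(L−Y) with t = 2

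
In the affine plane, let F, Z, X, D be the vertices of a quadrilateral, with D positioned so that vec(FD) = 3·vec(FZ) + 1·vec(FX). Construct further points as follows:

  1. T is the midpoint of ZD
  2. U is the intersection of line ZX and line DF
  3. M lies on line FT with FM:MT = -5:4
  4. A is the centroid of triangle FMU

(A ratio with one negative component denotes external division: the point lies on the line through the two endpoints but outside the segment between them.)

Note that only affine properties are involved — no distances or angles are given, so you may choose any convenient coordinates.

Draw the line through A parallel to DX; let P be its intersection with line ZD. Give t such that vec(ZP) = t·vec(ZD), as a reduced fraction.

Set F = (0, 0), Z = (1, 0), X = (0, 1), D = (3, 1); any affine frame gives the same invariant.
1. T is the midpoint of ZD ⇒ T = (2, 1/2)
2. U is the intersection of line ZX and line DF ⇒ U = (3/4, 1/4)
3. M lies on line FT with FM:MT = -5:4 ⇒ M = (10, 5/2)
4. A is the centroid of triangle FMU ⇒ A = (43/12, 11/12)
through A parallel to DX: direction (-3, 0); meets ZD at P = (17/6, 11/12)
P = Z + t·(D−Z) with t = 11/12

t = 11/12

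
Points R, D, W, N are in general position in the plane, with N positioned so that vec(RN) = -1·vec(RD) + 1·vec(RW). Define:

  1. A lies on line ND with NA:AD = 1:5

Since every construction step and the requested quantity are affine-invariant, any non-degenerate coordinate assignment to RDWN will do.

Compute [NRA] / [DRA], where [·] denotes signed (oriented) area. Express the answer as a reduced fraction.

Work in coordinates with R = (0, 0), D = (1, 0), W = (0, 1), N = (-1, 1).
1. A lies on line ND with NA:AD = 1:5 ⇒ A = (-2/3, 5/6)
2·[NRA] = 1/6, 2·[DRA] = -5/6
[NRA]:[DRA] = 1/6:-5/6 = -1/5

[NRA]:[DRA] = -1/5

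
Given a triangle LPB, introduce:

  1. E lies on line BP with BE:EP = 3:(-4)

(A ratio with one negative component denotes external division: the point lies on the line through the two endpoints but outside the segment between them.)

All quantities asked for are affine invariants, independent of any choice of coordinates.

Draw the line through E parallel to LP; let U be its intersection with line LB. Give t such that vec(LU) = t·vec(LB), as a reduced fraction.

Assign L = (0, 0), P = (1, 0), B = (0, 1) — the answer is frame-independent, so this choice is without loss of generality.
1. E lies on line BP with BE:EP = 3:(-4) ⇒ E = (-3, 4)
through E parallel to LP: direction (1, 0); meets LB at U = (0, 4)
U = L + t·(B−L) with t = 4

t = 4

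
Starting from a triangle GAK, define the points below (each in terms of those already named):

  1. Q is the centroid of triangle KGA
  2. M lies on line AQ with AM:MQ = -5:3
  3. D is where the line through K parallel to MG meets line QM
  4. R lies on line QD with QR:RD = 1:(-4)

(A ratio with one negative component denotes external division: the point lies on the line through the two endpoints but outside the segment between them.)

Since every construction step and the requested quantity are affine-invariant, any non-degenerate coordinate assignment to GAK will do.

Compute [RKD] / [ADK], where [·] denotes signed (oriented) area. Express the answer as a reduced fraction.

Choose coordinates G = (0, 0), A = (1, 0), K = (0, 1).
1. Q is the centroid of triangle KGA ⇒ Q = (1/3, 1/3)
2. M lies on line AQ with AM:MQ = -5:3 ⇒ M = (-2/3, 5/6)
3. D is where the line through K parallel to MG meets line QM ⇒ D = (2/3, 1/6)
4. R lies on line QD with QR:RD = 1:(-4) ⇒ R = (2/9, 7/18)
2·[RKD] = -2/9, 2·[ADK] = -1/6
[RKD]:[ADK] = -2/9:-1/6 = 4/3

[RKD]:[ADK] = 4/3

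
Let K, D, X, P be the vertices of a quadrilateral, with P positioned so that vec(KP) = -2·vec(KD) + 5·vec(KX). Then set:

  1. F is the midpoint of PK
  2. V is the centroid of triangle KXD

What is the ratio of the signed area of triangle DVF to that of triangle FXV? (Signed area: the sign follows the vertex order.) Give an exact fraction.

Work in coordinates with K = (0, 0), D = (1, 0), X = (0, 1), P = (-2, 5).
1. F is the midpoint of PK ⇒ F = (-1, 5/2)
2. V is the centroid of triangle KXD ⇒ V = (1/3, 1/3)
2·[DVF] = -1, 2·[FXV] = -1/6
[DVF]:[FXV] = -1:-1/6 = 6

[DVF]:[FXV] = 6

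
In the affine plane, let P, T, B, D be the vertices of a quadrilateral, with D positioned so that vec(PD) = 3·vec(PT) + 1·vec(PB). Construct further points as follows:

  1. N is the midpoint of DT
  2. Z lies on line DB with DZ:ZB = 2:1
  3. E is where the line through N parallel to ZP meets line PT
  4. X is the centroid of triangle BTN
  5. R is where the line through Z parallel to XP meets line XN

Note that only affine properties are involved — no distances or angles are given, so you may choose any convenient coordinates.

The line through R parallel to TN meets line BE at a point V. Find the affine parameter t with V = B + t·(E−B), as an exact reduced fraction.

t = 2/7

Choose coordinates P = (0, 0), T = (1, 0), B = (0, 1), D = (3, 1).
1. N is the midpoint of DT ⇒ N = (2, 1/2)
2. Z lies on line DB with DZ:ZB = 2:1 ⇒ Z = (1, 1)
3. E is where the line through N parallel to ZP meets line PT ⇒ E = (3/2, 0)
4. X is the centroid of triangle BTN ⇒ X = (1, 1/2)
5. R is where the line through Z parallel to XP meets line XN ⇒ R = (0, 1/2)
through R parallel to TN: direction (1, 1/2); meets BE at V = (3/7, 5/7)
V = B + t·(E−B) with t = 2/7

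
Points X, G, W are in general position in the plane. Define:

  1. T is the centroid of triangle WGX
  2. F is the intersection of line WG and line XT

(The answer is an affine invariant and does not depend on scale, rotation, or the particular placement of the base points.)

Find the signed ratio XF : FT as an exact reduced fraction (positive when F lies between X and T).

Assign X = (0, 0), G = (1, 0), W = (0, 1) — the answer is frame-independent, so this choice is without loss of generality.
1. T is the centroid of triangle WGX ⇒ T = (1/3, 1/3)
2. F is the intersection of line WG and line XT ⇒ F = (1/2, 1/2)
F = X + t·(T−X) with t = 3/2, so XF:FT = t:(1−t) = 3/2:-1/2

XF:FT = -3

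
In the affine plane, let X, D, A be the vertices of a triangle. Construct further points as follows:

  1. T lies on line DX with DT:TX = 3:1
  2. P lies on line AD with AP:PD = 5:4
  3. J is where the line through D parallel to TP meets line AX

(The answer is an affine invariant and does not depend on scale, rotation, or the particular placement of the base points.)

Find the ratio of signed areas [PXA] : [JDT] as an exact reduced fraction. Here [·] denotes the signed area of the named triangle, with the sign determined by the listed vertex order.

[PXA]:[JDT] = -55/108

Assign X = (0, 0), D = (1, 0), A = (0, 1) — the answer is frame-independent, so this choice is without loss of generality.
1. T lies on line DX with DT:TX = 3:1 ⇒ T = (1/4, 0)
2. P lies on line AD with AP:PD = 5:4 ⇒ P = (5/9, 4/9)
3. J is where the line through D parallel to TP meets line AX ⇒ J = (0, -16/11)
2·[PXA] = -5/9, 2·[JDT] = 12/11
[PXA]:[JDT] = -5/9:12/11 = -55/108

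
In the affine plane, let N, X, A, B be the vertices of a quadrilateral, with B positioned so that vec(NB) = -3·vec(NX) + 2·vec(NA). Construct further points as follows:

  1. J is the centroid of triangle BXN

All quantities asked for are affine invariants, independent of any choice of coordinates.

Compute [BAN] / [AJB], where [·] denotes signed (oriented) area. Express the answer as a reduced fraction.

Set N = (0, 0), X = (1, 0), A = (0, 1), B = (-3, 2); any affine frame gives the same invariant.
1. J is the centroid of triangle BXN ⇒ J = (-2/3, 2/3)
2·[BAN] = -3, 2·[AJB] = -5/3
[BAN]:[AJB] = -3:-5/3 = 9/5

[BAN]:[AJB] = 9/5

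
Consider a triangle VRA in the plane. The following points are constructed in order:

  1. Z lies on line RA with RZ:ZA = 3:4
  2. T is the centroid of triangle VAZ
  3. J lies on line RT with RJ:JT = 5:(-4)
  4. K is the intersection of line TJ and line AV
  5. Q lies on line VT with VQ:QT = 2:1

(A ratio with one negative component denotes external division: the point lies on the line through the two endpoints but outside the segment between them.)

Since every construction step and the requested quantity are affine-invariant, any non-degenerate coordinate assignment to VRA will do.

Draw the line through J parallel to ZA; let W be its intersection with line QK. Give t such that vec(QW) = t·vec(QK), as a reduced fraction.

t = -85/11

Assign V = (0, 0), R = (1, 0), A = (0, 1) — the answer is frame-independent, so this choice is without loss of generality.
1. Z lies on line RA with RZ:ZA = 3:4 ⇒ Z = (4/7, 3/7)
2. T is the centroid of triangle VAZ ⇒ T = (4/21, 10/21)
3. J lies on line RT with RJ:JT = 5:(-4) ⇒ J = (-64/21, 50/21)
4. K is the intersection of line TJ and line AV ⇒ K = (0, 10/17)
5. Q lies on line VT with VQ:QT = 2:1 ⇒ Q = (8/63, 20/63)
through J parallel to ZA: direction (-4/7, 4/7); meets QK at W = (256/231, -410/231)
W = Q + t·(K−Q) with t = -85/11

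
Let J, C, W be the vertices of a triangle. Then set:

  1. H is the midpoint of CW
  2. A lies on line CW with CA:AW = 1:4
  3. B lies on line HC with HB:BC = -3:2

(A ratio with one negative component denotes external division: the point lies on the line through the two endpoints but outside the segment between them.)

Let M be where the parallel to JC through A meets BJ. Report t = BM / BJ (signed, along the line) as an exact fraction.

Work in coordinates with J = (0, 0), C = (1, 0), W = (0, 1).
1. H is the midpoint of CW ⇒ H = (1/2, 1/2)
2. A lies on line CW with CA:AW = 1:4 ⇒ A = (4/5, 1/5)
3. B lies on line HC with HB:BC = -3:2 ⇒ B = (2, -1)
through A parallel to JC: direction (1, 0); meets BJ at M = (-2/5, 1/5)
M = B + t·(J−B) with t = 6/5

t = 6/5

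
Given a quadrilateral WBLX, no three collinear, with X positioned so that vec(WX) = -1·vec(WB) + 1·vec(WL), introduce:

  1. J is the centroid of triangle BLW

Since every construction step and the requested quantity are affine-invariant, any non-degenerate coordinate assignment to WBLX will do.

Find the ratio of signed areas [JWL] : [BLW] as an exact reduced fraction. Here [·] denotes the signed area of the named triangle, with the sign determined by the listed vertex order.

Work in coordinates with W = (0, 0), B = (1, 0), L = (0, 1), X = (-1, 1).
1. J is the centroid of triangle BLW ⇒ J = (1/3, 1/3)
2·[JWL] = -1/3, 2·[BLW] = 1
[JWL]:[BLW] = -1/3:1 = -1/3

[JWL]:[BLW] = -1/3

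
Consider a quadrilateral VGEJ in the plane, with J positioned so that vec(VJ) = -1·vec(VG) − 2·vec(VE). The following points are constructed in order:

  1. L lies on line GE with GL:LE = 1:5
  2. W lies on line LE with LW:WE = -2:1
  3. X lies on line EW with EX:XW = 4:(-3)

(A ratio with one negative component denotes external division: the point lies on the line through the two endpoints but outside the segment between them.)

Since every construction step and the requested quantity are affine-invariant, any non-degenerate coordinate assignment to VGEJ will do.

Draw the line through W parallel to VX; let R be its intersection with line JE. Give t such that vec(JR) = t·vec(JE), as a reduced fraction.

t = 81/86

Choose coordinates V = (0, 0), G = (1, 0), E = (0, 1), J = (-1, -2).
1. L lies on line GE with GL:LE = 1:5 ⇒ L = (5/6, 1/6)
2. W lies on line LE with LW:WE = -2:1 ⇒ W = (-5/6, 11/6)
3. X lies on line EW with EX:XW = 4:(-3) ⇒ X = (-10/3, 13/3)
through W parallel to VX: direction (-10/3, 13/3); meets JE at R = (-5/86, 71/86)
R = J + t·(E−J) with t = 81/86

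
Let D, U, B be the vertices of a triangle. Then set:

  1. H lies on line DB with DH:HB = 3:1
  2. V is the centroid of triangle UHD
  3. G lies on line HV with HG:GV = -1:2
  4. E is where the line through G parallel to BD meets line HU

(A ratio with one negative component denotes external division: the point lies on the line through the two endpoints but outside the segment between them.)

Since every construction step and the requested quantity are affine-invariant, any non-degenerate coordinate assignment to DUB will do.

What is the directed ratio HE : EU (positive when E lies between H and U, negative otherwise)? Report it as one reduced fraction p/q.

Work in coordinates with D = (0, 0), U = (1, 0), B = (0, 1).
1. H lies on line DB with DH:HB = 3:1 ⇒ H = (0, 3/4)
2. V is the centroid of triangle UHD ⇒ V = (1/3, 1/4)
3. G lies on line HV with HG:GV = -1:2 ⇒ G = (-1/3, 5/4)
4. E is where the line through G parallel to BD meets line HU ⇒ E = (-1/3, 1)
E = H + t·(U−H) with t = -1/3, so HE:EU = t:(1−t) = -1/3:4/3

HE:EU = -1/4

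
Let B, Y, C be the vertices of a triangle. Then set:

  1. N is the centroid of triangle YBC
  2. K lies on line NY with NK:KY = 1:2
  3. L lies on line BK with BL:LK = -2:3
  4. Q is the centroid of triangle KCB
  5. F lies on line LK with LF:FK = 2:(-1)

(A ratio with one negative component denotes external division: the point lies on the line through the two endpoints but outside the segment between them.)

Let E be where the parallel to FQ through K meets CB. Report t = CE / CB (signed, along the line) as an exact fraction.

Assign B = (0, 0), Y = (1, 0), C = (0, 1) — the answer is frame-independent, so this choice is without loss of generality.
1. N is the centroid of triangle YBC ⇒ N = (1/3, 1/3)
2. K lies on line NY with NK:KY = 1:2 ⇒ K = (5/9, 2/9)
3. L lies on line BK with BL:LK = -2:3 ⇒ L = (-10/9, -4/9)
4. Q is the centroid of triangle KCB ⇒ Q = (5/27, 11/27)
5. F lies on line LK with LF:FK = 2:(-1) ⇒ F = (20/9, 8/9)
through K parallel to FQ: direction (-55/27, -13/27); meets CB at E = (0, 1/11)
E = C + t·(B−C) with t = 10/11

t = 10/11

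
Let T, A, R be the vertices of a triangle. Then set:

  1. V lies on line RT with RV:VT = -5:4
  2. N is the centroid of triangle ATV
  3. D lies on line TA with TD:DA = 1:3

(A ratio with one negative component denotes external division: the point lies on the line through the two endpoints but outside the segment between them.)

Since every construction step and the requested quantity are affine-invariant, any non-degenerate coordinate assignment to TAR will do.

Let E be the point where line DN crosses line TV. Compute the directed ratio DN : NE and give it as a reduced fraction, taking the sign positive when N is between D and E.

DN:NE = -1/4

Assign T = (0, 0), A = (1, 0), R = (0, 1) — the answer is frame-independent, so this choice is without loss of generality.
1. V lies on line RT with RV:VT = -5:4 ⇒ V = (0, -4)
2. N is the centroid of triangle ATV ⇒ N = (1/3, -4/3)
3. D lies on line TA with TD:DA = 1:3 ⇒ D = (1/4, 0)
line DN meets TV at E = (0, 4)
N = D + t·(E−D) with t = -1/3, so DN:NE = -1/3:4/3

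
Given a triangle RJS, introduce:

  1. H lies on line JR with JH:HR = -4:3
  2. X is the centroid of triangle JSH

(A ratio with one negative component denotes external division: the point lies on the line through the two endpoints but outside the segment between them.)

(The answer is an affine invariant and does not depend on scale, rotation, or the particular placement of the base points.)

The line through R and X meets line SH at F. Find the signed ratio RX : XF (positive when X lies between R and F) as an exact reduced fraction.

Work in coordinates with R = (0, 0), J = (1, 0), S = (0, 1).
1. H lies on line JR with JH:HR = -4:3 ⇒ H = (-3, 0)
2. X is the centroid of triangle JSH ⇒ X = (-2/3, 1/3)
line RX meets SH at F = (-6/5, 3/5)
X = R + t·(F−R) with t = 5/9, so RX:XF = 5/9:4/9

RX:XF = 5/4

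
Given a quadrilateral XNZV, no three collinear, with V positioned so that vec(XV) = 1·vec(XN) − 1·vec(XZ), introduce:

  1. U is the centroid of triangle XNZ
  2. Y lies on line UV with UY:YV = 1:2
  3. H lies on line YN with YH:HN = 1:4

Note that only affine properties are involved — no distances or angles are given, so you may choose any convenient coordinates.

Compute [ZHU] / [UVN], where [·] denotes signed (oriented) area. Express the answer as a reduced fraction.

Set X = (0, 0), N = (1, 0), Z = (0, 1), V = (1, -1); any affine frame gives the same invariant.
1. U is the centroid of triangle XNZ ⇒ U = (1/3, 1/3)
2. Y lies on line UV with UY:YV = 1:2 ⇒ Y = (5/9, -1/9)
3. H lies on line YN with YH:HN = 1:4 ⇒ H = (29/45, -4/45)
2·[ZHU] = -1/15, 2·[UVN] = 2/3
[ZHU]:[UVN] = -1/15:2/3 = -1/10

[ZHU]:[UVN] = -1/10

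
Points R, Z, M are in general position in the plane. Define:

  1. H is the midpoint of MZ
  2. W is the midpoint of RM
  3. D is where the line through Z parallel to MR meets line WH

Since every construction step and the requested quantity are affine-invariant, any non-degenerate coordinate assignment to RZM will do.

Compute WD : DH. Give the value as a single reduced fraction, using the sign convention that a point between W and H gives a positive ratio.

Set R = (0, 0), Z = (1, 0), M = (0, 1); any affine frame gives the same invariant.
1. H is the midpoint of MZ ⇒ H = (1/2, 1/2)
2. W is the midpoint of RM ⇒ W = (0, 1/2)
3. D is where the line through Z parallel to MR meets line WH ⇒ D = (1, 1/2)
D = W + t·(H−W) with t = 2, so WD:DH = t:(1−t) = 2:-1

WD:DH = -2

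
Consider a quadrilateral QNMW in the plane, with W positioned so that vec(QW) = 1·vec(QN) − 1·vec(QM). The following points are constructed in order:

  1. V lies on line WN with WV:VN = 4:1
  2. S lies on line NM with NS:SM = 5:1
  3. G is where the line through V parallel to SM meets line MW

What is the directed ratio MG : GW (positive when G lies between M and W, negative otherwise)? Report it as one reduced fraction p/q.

MG:GW = 1/4

Choose coordinates Q = (0, 0), N = (1, 0), M = (0, 1), W = (1, -1).
1. V lies on line WN with WV:VN = 4:1 ⇒ V = (1, -1/5)
2. S lies on line NM with NS:SM = 5:1 ⇒ S = (1/6, 5/6)
3. G is where the line through V parallel to SM meets line MW ⇒ G = (1/5, 3/5)
G = M + t·(W−M) with t = 1/5, so MG:GW = t:(1−t) = 1/5:4/5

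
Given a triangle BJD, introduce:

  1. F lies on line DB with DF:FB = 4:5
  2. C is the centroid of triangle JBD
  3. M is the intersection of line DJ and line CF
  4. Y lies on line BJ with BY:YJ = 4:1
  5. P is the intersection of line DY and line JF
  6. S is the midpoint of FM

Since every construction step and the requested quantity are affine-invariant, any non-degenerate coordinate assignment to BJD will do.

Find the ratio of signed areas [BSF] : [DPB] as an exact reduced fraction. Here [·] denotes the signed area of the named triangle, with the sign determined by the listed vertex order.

[BSF]:[DPB] = -125/216

Set B = (0, 0), J = (1, 0), D = (0, 1); any affine frame gives the same invariant.
1. F lies on line DB with DF:FB = 4:5 ⇒ F = (0, 5/9)
2. C is the centroid of triangle JBD ⇒ C = (1/3, 1/3)
3. M is the intersection of line DJ and line CF ⇒ M = (4/3, -1/3)
4. Y lies on line BJ with BY:YJ = 4:1 ⇒ Y = (4/5, 0)
5. P is the intersection of line DY and line JF ⇒ P = (16/25, 1/5)
6. S is the midpoint of FM ⇒ S = (2/3, 1/9)
2·[BSF] = 10/27, 2·[DPB] = -16/25
[BSF]:[DPB] = 10/27:-16/25 = -125/216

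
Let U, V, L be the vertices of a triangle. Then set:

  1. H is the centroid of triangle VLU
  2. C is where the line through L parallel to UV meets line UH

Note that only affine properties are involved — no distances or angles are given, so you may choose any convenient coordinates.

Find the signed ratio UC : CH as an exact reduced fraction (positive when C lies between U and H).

Choose coordinates U = (0, 0), V = (1, 0), L = (0, 1).
1. H is the centroid of triangle VLU ⇒ H = (1/3, 1/3)
2. C is where the line through L parallel to UV meets line UH ⇒ C = (1, 1)
C = U + t·(H−U) with t = 3, so UC:CH = t:(1−t) = 3:-2

UC:CH = -3/2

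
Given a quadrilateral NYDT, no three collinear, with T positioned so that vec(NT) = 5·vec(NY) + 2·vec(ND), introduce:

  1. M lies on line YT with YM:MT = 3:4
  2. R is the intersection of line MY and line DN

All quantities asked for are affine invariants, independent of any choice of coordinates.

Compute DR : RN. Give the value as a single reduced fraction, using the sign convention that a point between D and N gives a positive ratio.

Assign N = (0, 0), Y = (1, 0), D = (0, 1), T = (5, 2) — the answer is frame-independent, so this choice is without loss of generality.
1. M lies on line YT with YM:MT = 3:4 ⇒ M = (19/7, 6/7)
2. R is the intersection of line MY and line DN ⇒ R = (0, -1/2)
R = D + t·(N−D) with t = 3/2, so DR:RN = t:(1−t) = 3/2:-1/2

DR:RN = -3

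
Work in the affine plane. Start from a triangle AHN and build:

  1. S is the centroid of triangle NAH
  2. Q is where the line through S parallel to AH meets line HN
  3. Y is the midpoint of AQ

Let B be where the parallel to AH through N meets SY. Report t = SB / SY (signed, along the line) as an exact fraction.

Choose coordinates A = (0, 0), H = (1, 0), N = (0, 1).
1. S is the centroid of triangle NAH ⇒ S = (1/3, 1/3)
2. Q is where the line through S parallel to AH meets line HN ⇒ Q = (2/3, 1/3)
3. Y is the midpoint of AQ ⇒ Y = (1/3, 1/6)
through N parallel to AH: direction (1, 0); meets SY at B = (1/3, 1)
B = S + t·(Y−S) with t = -4

t = -4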